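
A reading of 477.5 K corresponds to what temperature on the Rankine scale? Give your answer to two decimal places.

859.50°R

In Celsius: 477.5 - 273.15 = 204.3500°C.
In Rankine: 204.3500 × 1.8 + 491.67 = 859.50°R.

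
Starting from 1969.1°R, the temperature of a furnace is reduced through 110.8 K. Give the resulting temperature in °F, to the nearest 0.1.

1310.0°F

Initial temperature in Celsius: (1969.1 - 491.67) × 5/9 = 820.7944°C.
The 110.8 K change is an interval; Kelvin and Celsius degrees are the same size, so ΔC = -110.8°C.
Final Celsius temperature: 820.7944 - 110.8000 = 709.9944°C.
In Fahrenheit: 709.9944 × 1.8 + 32 = 1310.0°F.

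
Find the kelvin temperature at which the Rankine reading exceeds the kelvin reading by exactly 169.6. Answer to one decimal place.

Let K be the kelvin reading. The Rankine reading is R = 1.8·K.
Require R - K = 169.6: (0.8)·K = 169.6.
K = (169.6) / (0.8) = 212.0.

212.0 K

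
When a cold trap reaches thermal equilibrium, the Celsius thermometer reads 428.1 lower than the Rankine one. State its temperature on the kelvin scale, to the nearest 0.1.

Let x be the Rankine reading; then the Celsius reading is 5/9·x - 273.15.
(5/9·x - 273.15) - x = -428.1  ⇒  (-4/9)·x = -154.95  ⇒  x = 348.6375°R.
In Celsius: (348.6375 - 491.67) × 5/9 = -79.4625°C.
In kelvin: -79.4625 + 273.15 = 193.7 K.

193.7 K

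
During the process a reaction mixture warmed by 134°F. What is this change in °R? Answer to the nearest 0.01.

134.00°R

Fahrenheit and Rankine degrees are the same size, so the interval is unchanged: 134.00.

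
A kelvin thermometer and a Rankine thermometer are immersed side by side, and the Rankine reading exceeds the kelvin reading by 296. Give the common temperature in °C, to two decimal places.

96.85°C

Let x be the kelvin reading; then the Rankine reading is 1.8·x.
(1.8·x) - x = 296  ⇒  (0.8)·x = 296  ⇒  x = 370.0000 K.
In Celsius: 370 - 273.15 = 96.85°C.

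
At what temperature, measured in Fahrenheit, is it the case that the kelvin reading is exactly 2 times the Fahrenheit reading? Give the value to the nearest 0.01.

Let F be the Fahrenheit reading. The kelvin reading is K = 5/9·F + 255.372.
Require K = 2·F: 5/9·F + 255.372 = 2·F.
(-13/9)·F = -255.372  ⇒  F = 176.80.

176.80°F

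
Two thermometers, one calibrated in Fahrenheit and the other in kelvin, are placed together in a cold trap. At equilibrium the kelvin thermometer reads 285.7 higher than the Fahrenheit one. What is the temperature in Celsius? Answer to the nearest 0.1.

-55.7°C

Let x be the Fahrenheit reading; then the kelvin reading is 5/9·x + 255.372.
(5/9·x + 255.372) - x = 285.7  ⇒  (-4/9)·x = 30.3278  ⇒  x = -68.2375°F.
In Celsius: (-68.2375 - 32) × 5/9 = -55.7°C.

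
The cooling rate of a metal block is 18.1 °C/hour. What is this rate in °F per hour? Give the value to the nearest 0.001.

The quantity depends on a temperature interval, so only the ratio of degree sizes applies; the offset between the scales is irrelevant.
A change of 1°C is a change of 1.8°F, so 18.1 × 1.8 = 32.580.

32.580 °F/hour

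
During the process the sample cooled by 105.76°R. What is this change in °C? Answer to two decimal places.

58.76°C

For a temperature interval the offset drops out; only the factor 5/9 applies.
105.76 × 5/9 = 58.76.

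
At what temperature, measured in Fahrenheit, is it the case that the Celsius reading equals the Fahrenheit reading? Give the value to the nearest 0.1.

-40.0°F

Let F be the Fahrenheit reading. The Celsius reading is C = 5/9·F - 17.7778.
Set C = F: 5/9·F - 17.7778 = F.
(-4/9)·F = 17.7778  ⇒  F = -40.0.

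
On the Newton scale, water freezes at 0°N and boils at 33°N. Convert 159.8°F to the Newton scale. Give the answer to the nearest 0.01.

23.43°N

First in Celsius: (159.8 - 32) × 5/9 = 71.0000°C.
Linearly onto the Newton scale: 0 + (71.0000 / 100) × (33 - 0) = 23.43°N.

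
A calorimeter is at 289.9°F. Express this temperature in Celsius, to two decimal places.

In Celsius: (289.9 - 32) × 5/9 = 143.2778°C.

143.28°C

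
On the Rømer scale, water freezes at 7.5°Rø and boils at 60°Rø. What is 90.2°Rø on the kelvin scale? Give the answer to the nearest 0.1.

Linear interpolation between the fixed points: C = (90.2 - 7.5) × 100 / (60 - 7.5) = 157.5238°C.
Then 157.5238 + 273.15 = 430.7 K.

430.7 K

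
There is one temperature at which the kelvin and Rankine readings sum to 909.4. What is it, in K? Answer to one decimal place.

Let K be the kelvin reading. The Rankine reading is R = 1.8·K.
Require K + R = 909.4: (2.8)·K = 909.4.
K = (909.4) / (2.8) = 324.8.

324.8 K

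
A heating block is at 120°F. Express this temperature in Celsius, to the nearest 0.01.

In Celsius: (120 - 32) × 5/9 = 48.8889°C.

48.89°C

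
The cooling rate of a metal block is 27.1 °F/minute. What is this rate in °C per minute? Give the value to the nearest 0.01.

15.06 °C/minute

Since only a temperature interval is involved, the additive offset between the scales drops out.
A change of 1°F is a change of 5/9°C, so 27.1 × 5/9 = 15.06.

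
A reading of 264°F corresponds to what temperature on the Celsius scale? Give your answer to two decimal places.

In Celsius: (264 - 32) × 5/9 = 128.8889°C.

128.89°C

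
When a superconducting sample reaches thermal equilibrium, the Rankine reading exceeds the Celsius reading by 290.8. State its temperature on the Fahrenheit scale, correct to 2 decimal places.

-419.96°F

Let x be the Rankine reading; then the Celsius reading is 5/9·x - 273.15.
(5/9·x - 273.15) - x = -290.8  ⇒  (-4/9)·x = -17.65  ⇒  x = 39.7125°R.
In Celsius: (39.7125 - 491.67) × 5/9 = -251.0875°C.
In Fahrenheit: -251.0875 × 1.8 + 32 = -419.96°F.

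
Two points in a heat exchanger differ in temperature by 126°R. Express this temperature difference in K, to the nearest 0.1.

An interval of 1°R corresponds to 5/9 K.
126 × 5/9 = 70.0.

70.0 K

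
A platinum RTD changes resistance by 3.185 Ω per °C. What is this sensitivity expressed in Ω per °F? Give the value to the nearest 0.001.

1.769 Ω per °F

Since only a temperature interval is involved, the additive offset between the scales drops out.
A change of 1°F is a change of 5/9°C, so per °F the value is 3.185 × 5/9 = 1.769.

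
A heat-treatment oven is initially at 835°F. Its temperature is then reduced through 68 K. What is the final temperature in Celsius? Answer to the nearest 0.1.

378.1°C

Initial temperature in Celsius: (835 - 32) × 5/9 = 446.1111°C.
The 68 K change is an interval; Kelvin and Celsius degrees are the same size, so ΔC = -68°C.
Final Celsius temperature: 446.1111 - 68.0000 = 378.1111°C.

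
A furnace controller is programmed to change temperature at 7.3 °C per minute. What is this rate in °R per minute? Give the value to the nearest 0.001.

13.140 °R/minute

Since only a temperature interval is involved, the additive offset between the scales drops out.
A change of 1°C is a change of 1.8°R, so 7.3 × 1.8 = 13.140.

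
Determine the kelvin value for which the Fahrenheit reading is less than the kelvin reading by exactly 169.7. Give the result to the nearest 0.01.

Let K be the kelvin reading. The Fahrenheit reading is F = 1.8·K - 459.67.
Require F - K = -169.7: (0.8)·K - 459.67 = -169.7.
K = (-169.7 + 459.67) / (0.8) = 362.46.

362.46 K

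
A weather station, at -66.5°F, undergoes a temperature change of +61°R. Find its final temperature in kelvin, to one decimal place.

252.3 K

Initial temperature in Celsius: (-66.5 - 32) × 5/9 = -54.7222°C.
The 61°R change is an interval, so only the factor 5/9 applies: +61 × 5/9 = +33.8889°C.
Final Celsius temperature: -54.7222 + 33.8889 = -20.8333°C.
In kelvin: -20.8333 + 273.15 = 252.3 K.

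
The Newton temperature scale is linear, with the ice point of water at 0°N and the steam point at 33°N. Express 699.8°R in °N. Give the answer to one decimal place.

38.2°N

First in Celsius: (699.8 - 491.67) × 5/9 = 115.6278°C.
Linearly onto the Newton scale: 0 + (115.6278 / 100) × (33 - 0) = 38.2°N.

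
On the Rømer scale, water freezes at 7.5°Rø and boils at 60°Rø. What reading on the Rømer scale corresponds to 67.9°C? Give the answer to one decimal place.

43.1°Rø

Linearly onto the Rømer scale: 7.5 + (67.9000 / 100) × (60 - 7.5) = 43.1°Rø.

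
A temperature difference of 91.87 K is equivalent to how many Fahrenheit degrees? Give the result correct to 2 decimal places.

An interval of 1 K corresponds to 1.8°F.
91.87 × 1.8 = 165.37.

165.37°F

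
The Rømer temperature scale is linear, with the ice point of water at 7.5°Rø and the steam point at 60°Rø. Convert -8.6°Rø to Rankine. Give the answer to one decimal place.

436.5°R

Linear interpolation between the fixed points: C = (-8.6 - 7.5) × 100 / (60 - 7.5) = -30.6667°C.
Then -30.6667 × 1.8 + 491.67 = 436.5°R.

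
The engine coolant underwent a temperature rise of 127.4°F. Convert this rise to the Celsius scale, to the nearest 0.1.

For a temperature interval the offset drops out; only the factor 5/9 applies.
127.4 × 5/9 = 70.8.

70.8°C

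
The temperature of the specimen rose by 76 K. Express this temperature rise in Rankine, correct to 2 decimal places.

Only the scale ratio 1.8 matters for a change in temperature.
76 × 1.8 = 136.80.

136.80°R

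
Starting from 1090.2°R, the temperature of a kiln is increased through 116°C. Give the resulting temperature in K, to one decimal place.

Initial temperature in Celsius: (1090.2 - 491.67) × 5/9 = 332.5167°C.
Final Celsius temperature: 332.5167 + 116.0000 = 448.5167°C.
In kelvin: 448.5167 + 273.15 = 721.7 K.

721.7 K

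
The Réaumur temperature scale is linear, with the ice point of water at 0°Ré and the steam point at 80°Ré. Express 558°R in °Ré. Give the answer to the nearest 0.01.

29.48°Ré

First in Celsius: (558 - 491.67) × 5/9 = 36.8500°C.
Linearly onto the Réaumur scale: 0 + (36.8500 / 100) × (80 - 0) = 29.48°Ré.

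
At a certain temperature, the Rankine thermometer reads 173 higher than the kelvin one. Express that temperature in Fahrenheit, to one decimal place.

Let x be the kelvin reading; then the Rankine reading is 1.8·x.
(1.8·x) - x = 173  ⇒  (0.8)·x = 173  ⇒  x = 216.2500 K.
In Celsius: 216.25 - 273.15 = -56.9000°C.
In Fahrenheit: -56.9000 × 1.8 + 32 = -70.4°F.

-70.4°F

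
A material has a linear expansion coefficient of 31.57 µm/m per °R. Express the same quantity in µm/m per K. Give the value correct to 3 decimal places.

The quantity depends on a temperature interval, so only the ratio of degree sizes applies; the offset between the scales is irrelevant.
A change of 1 K is a change of 1.8°R, so per K the value is 31.57 × 1.8 = 56.826.

56.826 µm/m per K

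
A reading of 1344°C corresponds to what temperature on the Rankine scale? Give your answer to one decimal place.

2910.9°R

In Rankine: 1344.0000 × 1.8 + 491.67 = 2910.9°R.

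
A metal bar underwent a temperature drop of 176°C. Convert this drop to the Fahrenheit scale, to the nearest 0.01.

316.80°F

An interval of 1°C corresponds to 1.8°F.
176 × 1.8 = 316.80.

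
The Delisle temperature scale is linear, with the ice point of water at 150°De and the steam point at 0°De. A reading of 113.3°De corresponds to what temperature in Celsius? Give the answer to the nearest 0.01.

24.47°C

Linear interpolation between the fixed points: C = (113.3 - 150) × 100 / (0 - 150) = 24.4667°C.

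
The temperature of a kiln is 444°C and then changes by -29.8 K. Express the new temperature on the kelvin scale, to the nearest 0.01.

687.35 K

The 29.8 K change is an interval; Kelvin and Celsius degrees are the same size, so ΔC = -29.8°C.
Final Celsius temperature: 444.0000 - 29.8000 = 414.2000°C.
In kelvin: 414.2000 + 273.15 = 687.35 K.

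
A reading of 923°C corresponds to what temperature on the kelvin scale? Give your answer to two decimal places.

1196.15 K

In kelvin: 923.0000 + 273.15 = 1196.15 K.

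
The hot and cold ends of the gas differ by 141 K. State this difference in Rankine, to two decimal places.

Only the scale ratio 1.8 matters for a change in temperature.
141 × 1.8 = 253.80.

253.80°R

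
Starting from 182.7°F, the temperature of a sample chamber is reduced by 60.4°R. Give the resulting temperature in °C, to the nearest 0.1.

Initial temperature in Celsius: (182.7 - 32) × 5/9 = 83.7222°C.
The 60.4°R change is an interval, so only the factor 5/9 applies: -60.4 × 5/9 = -33.5556°C.
Final Celsius temperature: 83.7222 - 33.5556 = 50.1667°C.

50.2°C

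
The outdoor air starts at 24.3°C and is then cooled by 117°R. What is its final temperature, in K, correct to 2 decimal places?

232.45 K

The 117°R change is an interval, so only the factor 5/9 applies: -117 × 5/9 = -65.0000°C.
Final Celsius temperature: 24.3000 - 65.0000 = -40.7000°C.
In kelvin: -40.7000 + 273.15 = 232.45 K.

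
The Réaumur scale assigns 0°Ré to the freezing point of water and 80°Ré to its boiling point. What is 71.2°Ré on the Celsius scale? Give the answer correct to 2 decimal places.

Linear interpolation between the fixed points: C = (71.2 - 0) × 100 / (80 - 0) = 89.0000°C.

89.00°C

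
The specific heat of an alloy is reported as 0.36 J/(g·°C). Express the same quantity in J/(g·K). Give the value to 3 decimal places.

The quantity depends on a temperature interval, so only the ratio of degree sizes applies; the offset between the scales is irrelevant.
A change of 1 K is a change of 1°C, so per K the value is 0.36 × 1 = 0.360.

0.360 J/(g·K)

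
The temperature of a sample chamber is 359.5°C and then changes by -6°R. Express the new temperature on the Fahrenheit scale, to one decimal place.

The 6°R change is an interval, so only the factor 5/9 applies: -6 × 5/9 = -3.3333°C.
Final Celsius temperature: 359.5000 - 3.3333 = 356.1667°C.
In Fahrenheit: 356.1667 × 1.8 + 32 = 673.1°F.

673.1°F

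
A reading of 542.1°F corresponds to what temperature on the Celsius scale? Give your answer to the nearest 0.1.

283.4°C

In Celsius: (542.1 - 32) × 5/9 = 283.3889°C.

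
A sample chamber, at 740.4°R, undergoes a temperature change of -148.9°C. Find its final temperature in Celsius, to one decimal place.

Initial temperature in Celsius: (740.4 - 491.67) × 5/9 = 138.1833°C.
Final Celsius temperature: 138.1833 - 148.9000 = -10.7167°C.

-10.7°C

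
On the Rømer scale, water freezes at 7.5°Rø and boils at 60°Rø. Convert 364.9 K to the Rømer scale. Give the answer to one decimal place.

55.7°Rø

First in Celsius: 364.9 - 273.15 = 91.7500°C.
Linearly onto the Rømer scale: 7.5 + (91.7500 / 100) × (60 - 7.5) = 55.7°Rø.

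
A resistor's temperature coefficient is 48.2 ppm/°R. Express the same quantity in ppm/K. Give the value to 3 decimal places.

Since only a temperature interval is involved, the additive offset between the scales drops out.
A change of 1 K is a change of 1.8°R, so per K the value is 48.2 × 1.8 = 86.760.

86.760 ppm/K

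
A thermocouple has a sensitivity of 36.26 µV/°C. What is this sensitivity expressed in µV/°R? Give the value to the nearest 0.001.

Since only a temperature interval is involved, the additive offset between the scales drops out.
A change of 1°R is a change of 5/9°C, so per °R the value is 36.26 × 5/9 = 20.144.

20.144 µV/°R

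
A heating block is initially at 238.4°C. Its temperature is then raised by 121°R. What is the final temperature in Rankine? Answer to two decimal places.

The 121°R change is an interval, so only the factor 5/9 applies: +121 × 5/9 = +67.2222°C.
Final Celsius temperature: 238.4000 + 67.2222 = 305.6222°C.
In Rankine: 305.6222 × 1.8 + 491.67 = 1041.79°R.

1041.79°R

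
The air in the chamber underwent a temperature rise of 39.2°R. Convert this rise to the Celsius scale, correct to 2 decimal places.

An interval of 1°R corresponds to 5/9°C.
39.2 × 5/9 = 21.78.

21.78°C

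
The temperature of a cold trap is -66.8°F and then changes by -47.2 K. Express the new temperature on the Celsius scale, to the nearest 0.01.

-102.09°C

Initial temperature in Celsius: (-66.8 - 32) × 5/9 = -54.8889°C.
The 47.2 K change is an interval; Kelvin and Celsius degrees are the same size, so ΔC = -47.2°C.
Final Celsius temperature: -54.8889 - 47.2000 = -102.0889°C.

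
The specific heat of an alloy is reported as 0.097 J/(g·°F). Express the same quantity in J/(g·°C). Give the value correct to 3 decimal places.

0.175 J/(g·°C)

Since only a temperature interval is involved, the additive offset between the scales drops out.
A change of 1°C is a change of 1.8°F, so per °C the value is 0.097 × 1.8 = 0.175.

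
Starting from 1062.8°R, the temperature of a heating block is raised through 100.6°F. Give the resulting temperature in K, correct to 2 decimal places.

646.33 K

Initial temperature in Celsius: (1062.8 - 491.67) × 5/9 = 317.2944°C.
The 100.6°F change is an interval, so only the factor 5/9 applies: +100.6 × 5/9 = +55.8889°C.
Final Celsius temperature: 317.2944 + 55.8889 = 373.1833°C.
In kelvin: 373.1833 + 273.15 = 646.33 K.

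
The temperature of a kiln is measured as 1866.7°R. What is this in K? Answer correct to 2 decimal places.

In Celsius: (1866.7 - 491.67) × 5/9 = 763.9056°C.
In kelvin: 763.9056 + 273.15 = 1037.06 K.

1037.06 K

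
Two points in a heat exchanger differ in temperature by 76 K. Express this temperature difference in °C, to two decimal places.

Kelvin and Celsius degrees are the same size, so the interval is unchanged: 76.00.

76.00°C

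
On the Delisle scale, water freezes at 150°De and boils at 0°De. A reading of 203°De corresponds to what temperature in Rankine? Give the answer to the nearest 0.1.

428.1°R

Linear interpolation between the fixed points: C = (203 - 150) × 100 / (0 - 150) = -35.3333°C.
Then -35.3333 × 1.8 + 491.67 = 428.1°R.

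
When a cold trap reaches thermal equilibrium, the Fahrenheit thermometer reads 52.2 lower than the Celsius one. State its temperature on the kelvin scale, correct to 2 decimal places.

Let x be the Celsius reading; then the Fahrenheit reading is 1.8·x + 32.
(1.8·x + 32) - x = -52.2  ⇒  (0.8)·x = -84.2  ⇒  x = -105.2500°C.
In kelvin: -105.2500 + 273.15 = 167.90 K.

167.90 K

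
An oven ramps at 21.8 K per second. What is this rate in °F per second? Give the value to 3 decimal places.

39.240 °F/second

Since only a temperature interval is involved, the additive offset between the scales drops out.
A change of 1 K is a change of 1.8°F, so 21.8 × 1.8 = 39.240.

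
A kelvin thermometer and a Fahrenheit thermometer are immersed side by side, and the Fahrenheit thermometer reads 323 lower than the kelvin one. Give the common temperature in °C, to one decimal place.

Let x be the kelvin reading; then the Fahrenheit reading is 1.8·x - 459.67.
(1.8·x - 459.67) - x = -323  ⇒  (0.8)·x = 136.67  ⇒  x = 170.8375 K.
In Celsius: 170.8375 - 273.15 = -102.3°C.

-102.3°C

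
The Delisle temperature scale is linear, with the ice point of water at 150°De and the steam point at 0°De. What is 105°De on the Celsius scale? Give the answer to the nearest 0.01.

Linear interpolation between the fixed points: C = (105 - 150) × 100 / (0 - 150) = 30.0000°C.

30.00°C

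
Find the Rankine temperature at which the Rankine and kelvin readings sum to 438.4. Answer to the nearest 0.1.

281.8°R

Let R be the Rankine reading. The kelvin reading is K = 5/9·R.
Require R + K = 438.4: (14/9)·R = 438.4.
R = (438.4) / (14/9) = 281.8.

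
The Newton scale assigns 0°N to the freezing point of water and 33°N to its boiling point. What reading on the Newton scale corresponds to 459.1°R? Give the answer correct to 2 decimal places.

First in Celsius: (459.1 - 491.67) × 5/9 = -18.0944°C.
Linearly onto the Newton scale: 0 + (-18.0944 / 100) × (33 - 0) = -5.97°N.

-5.97°N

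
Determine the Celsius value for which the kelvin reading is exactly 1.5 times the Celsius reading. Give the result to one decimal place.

546.3°C

Let C be the Celsius reading. The kelvin reading is K = 1·C + 273.15.
Require K = 1.5·C: 1·C + 273.15 = 1.5·C.
(-0.5)·C = -273.15  ⇒  C = 546.3.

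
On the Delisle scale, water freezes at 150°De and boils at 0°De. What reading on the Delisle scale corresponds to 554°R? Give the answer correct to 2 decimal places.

First in Celsius: (554 - 491.67) × 5/9 = 34.6278°C.
Linearly onto the Delisle scale: 150 + (34.6278 / 100) × (0 - 150) = 98.06°De.

98.06°De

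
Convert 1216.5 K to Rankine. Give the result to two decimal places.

In Celsius: 1216.5 - 273.15 = 943.3500°C.
In Rankine: 943.3500 × 1.8 + 491.67 = 2189.70°R.

2189.70°R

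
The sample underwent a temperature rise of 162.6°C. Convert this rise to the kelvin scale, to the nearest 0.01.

Celsius and kelvin degrees are the same size, so the interval is unchanged: 162.60.

162.60 K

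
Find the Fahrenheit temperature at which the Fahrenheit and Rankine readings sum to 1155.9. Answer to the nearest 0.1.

348.1°F

Let F be the Fahrenheit reading. The Rankine reading is R = 1·F + 459.67.
Require F + R = 1155.9: (2)·F + 459.67 = 1155.9.
F = (1155.9 - 459.67) / (2) = 348.1.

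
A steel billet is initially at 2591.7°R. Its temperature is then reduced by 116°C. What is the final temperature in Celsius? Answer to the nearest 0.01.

1050.68°C

Initial temperature in Celsius: (2591.7 - 491.67) × 5/9 = 1166.6833°C.
Final Celsius temperature: 1166.6833 - 116.0000 = 1050.6833°C.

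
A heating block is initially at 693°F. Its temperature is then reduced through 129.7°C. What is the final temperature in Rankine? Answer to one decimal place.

919.2°R

Initial temperature in Celsius: (693 - 32) × 5/9 = 367.2222°C.
Final Celsius temperature: 367.2222 - 129.7000 = 237.5222°C.
In Rankine: 237.5222 × 1.8 + 491.67 = 919.2°R.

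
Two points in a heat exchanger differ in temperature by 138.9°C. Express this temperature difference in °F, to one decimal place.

250.0°F

For a temperature interval the offset drops out; only the factor 1.8 applies.
138.9 × 1.8 = 250.0.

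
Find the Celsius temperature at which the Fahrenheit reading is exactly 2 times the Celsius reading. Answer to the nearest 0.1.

160.0°C

Let C be the Celsius reading. The Fahrenheit reading is F = 1.8·C + 32.
Require F = 2·C: 1.8·C + 32 = 2·C.
(-0.2)·C = -32  ⇒  C = 160.0.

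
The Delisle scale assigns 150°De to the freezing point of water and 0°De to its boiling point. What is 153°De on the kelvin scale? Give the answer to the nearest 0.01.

Linear interpolation between the fixed points: C = (153 - 150) × 100 / (0 - 150) = -2.0000°C.
Then -2.0000 + 273.15 = 271.15 K.

271.15 K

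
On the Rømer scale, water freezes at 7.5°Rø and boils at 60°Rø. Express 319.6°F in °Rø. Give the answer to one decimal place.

First in Celsius: (319.6 - 32) × 5/9 = 159.7778°C.
Linearly onto the Rømer scale: 7.5 + (159.7778 / 100) × (60 - 7.5) = 91.4°Rø.

91.4°Rø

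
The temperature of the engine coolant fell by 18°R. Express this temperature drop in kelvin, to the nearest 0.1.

For a temperature interval the offset drops out; only the factor 5/9 applies.
18 × 5/9 = 10.0.

10.0 K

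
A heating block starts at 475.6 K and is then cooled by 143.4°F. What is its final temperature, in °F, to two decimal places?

Initial temperature in Celsius: 475.6 - 273.15 = 202.4500°C.
The 143.4°F change is an interval, so only the factor 5/9 applies: -143.4 × 5/9 = -79.6667°C.
Final Celsius temperature: 202.4500 - 79.6667 = 122.7833°C.
In Fahrenheit: 122.7833 × 1.8 + 32 = 253.01°F.

253.01°F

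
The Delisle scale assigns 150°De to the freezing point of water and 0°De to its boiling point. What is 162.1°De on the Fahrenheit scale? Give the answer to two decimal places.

17.48°F

Linear interpolation between the fixed points: C = (162.1 - 150) × 100 / (0 - 150) = -8.0667°C.
Then -8.0667 × 1.8 + 32 = 17.48°F.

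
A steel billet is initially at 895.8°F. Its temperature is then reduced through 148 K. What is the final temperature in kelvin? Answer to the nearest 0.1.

605.0 K

Initial temperature in Celsius: (895.8 - 32) × 5/9 = 479.8889°C.
The 148 K change is an interval; Kelvin and Celsius degrees are the same size, so ΔC = -148°C.
Final Celsius temperature: 479.8889 - 148.0000 = 331.8889°C.
In kelvin: 331.8889 + 273.15 = 605.0 K.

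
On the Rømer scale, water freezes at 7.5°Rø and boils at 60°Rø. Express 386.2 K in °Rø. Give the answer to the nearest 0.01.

First in Celsius: 386.2 - 273.15 = 113.0500°C.
Linearly onto the Rømer scale: 7.5 + (113.0500 / 100) × (60 - 7.5) = 66.85°Rø.

66.85°Rø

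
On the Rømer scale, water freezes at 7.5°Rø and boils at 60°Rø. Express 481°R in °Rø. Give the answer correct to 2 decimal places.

First in Celsius: (481 - 491.67) × 5/9 = -5.9278°C.
Linearly onto the Rømer scale: 7.5 + (-5.9278 / 100) × (60 - 7.5) = 4.39°Rø.

4.39°Rø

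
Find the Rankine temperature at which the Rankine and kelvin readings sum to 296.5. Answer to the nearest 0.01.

190.61°R

Let R be the Rankine reading. The kelvin reading is K = 5/9·R.
Require R + K = 296.5: (14/9)·R = 296.5.
R = (296.5) / (14/9) = 190.61.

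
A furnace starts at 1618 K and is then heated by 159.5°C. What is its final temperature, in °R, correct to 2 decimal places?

3199.50°R

Initial temperature in Celsius: 1618 - 273.15 = 1344.8500°C.
Final Celsius temperature: 1344.8500 + 159.5000 = 1504.3500°C.
In Rankine: 1504.3500 × 1.8 + 491.67 = 3199.50°R.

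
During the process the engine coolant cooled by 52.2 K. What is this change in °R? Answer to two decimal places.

For a temperature interval the offset drops out; only the factor 1.8 applies.
52.2 × 1.8 = 93.96.

93.96°R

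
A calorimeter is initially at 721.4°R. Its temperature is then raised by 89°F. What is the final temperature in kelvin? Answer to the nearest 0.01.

450.22 K

Initial temperature in Celsius: (721.4 - 491.67) × 5/9 = 127.6278°C.
The 89°F change is an interval, so only the factor 5/9 applies: +89 × 5/9 = +49.4444°C.
Final Celsius temperature: 127.6278 + 49.4444 = 177.0722°C.
In kelvin: 177.0722 + 273.15 = 450.22 K.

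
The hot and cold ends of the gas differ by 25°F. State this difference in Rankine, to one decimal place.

Fahrenheit and Rankine degrees are the same size, so the interval is unchanged: 25.0.

25.0°R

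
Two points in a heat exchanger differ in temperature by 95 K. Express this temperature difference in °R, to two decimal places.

An interval of 1 K corresponds to 1.8°R.
95 × 1.8 = 171.00.

171.00°R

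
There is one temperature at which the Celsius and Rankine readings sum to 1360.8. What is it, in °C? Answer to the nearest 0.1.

Let C be the Celsius reading. The Rankine reading is R = 1.8·C + 491.67.
Require C + R = 1360.8: (2.8)·C + 491.67 = 1360.8.
C = (1360.8 - 491.67) / (2.8) = 310.4.

310.4°C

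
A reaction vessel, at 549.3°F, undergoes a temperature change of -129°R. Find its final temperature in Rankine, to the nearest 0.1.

Initial temperature in Celsius: (549.3 - 32) × 5/9 = 287.3889°C.
The 129°R change is an interval, so only the factor 5/9 applies: -129 × 5/9 = -71.6667°C.
Final Celsius temperature: 287.3889 - 71.6667 = 215.7222°C.
In Rankine: 215.7222 × 1.8 + 491.67 = 880.0°R.

880.0°R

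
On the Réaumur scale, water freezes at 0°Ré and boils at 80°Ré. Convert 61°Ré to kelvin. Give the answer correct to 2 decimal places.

349.40 K

Linear interpolation between the fixed points: C = (61 - 0) × 100 / (80 - 0) = 76.2500°C.
Then 76.2500 + 273.15 = 349.40 K.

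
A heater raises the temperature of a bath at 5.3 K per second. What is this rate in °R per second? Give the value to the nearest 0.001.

9.540 °R/second

Since only a temperature interval is involved, the additive offset between the scales drops out.
A change of 1 K is a change of 1.8°R, so 5.3 × 1.8 = 9.540.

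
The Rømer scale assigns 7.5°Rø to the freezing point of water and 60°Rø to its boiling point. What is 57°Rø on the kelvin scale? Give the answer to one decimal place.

367.4 K

Linear interpolation between the fixed points: C = (57 - 7.5) × 100 / (60 - 7.5) = 94.2857°C.
Then 94.2857 + 273.15 = 367.4 K.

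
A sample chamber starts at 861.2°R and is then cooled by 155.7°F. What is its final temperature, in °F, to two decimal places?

245.83°F

Initial temperature in Celsius: (861.2 - 491.67) × 5/9 = 205.2944°C.
The 155.7°F change is an interval, so only the factor 5/9 applies: -155.7 × 5/9 = -86.5000°C.
Final Celsius temperature: 205.2944 - 86.5000 = 118.7944°C.
In Fahrenheit: 118.7944 × 1.8 + 32 = 245.83°F.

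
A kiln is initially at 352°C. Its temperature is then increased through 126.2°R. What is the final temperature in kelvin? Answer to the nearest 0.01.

695.26 K

The 126.2°R change is an interval, so only the factor 5/9 applies: +126.2 × 5/9 = +70.1111°C.
Final Celsius temperature: 352.0000 + 70.1111 = 422.1111°C.
In kelvin: 422.1111 + 273.15 = 695.26 K.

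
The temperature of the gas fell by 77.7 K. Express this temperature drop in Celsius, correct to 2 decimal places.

Kelvin and Celsius degrees are the same size, so the interval is unchanged: 77.70.

77.70°C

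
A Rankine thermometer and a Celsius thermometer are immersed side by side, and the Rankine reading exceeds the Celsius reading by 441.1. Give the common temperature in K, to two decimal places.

209.94 K

Let x be the Rankine reading; then the Celsius reading is 5/9·x - 273.15.
(5/9·x - 273.15) - x = -441.1  ⇒  (-4/9)·x = -167.95  ⇒  x = 377.8875°R.
In Celsius: (377.8875 - 491.67) × 5/9 = -63.2125°C.
In kelvin: -63.2125 + 273.15 = 209.94 K.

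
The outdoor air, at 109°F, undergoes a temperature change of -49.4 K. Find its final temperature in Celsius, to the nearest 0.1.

Initial temperature in Celsius: (109 - 32) × 5/9 = 42.7778°C.
The 49.4 K change is an interval; Kelvin and Celsius degrees are the same size, so ΔC = -49.4°C.
Final Celsius temperature: 42.7778 - 49.4000 = -6.6222°C.

-6.6°C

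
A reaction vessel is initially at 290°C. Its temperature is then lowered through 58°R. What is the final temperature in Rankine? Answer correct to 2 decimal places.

The 58°R change is an interval, so only the factor 5/9 applies: -58 × 5/9 = -32.2222°C.
Final Celsius temperature: 290.0000 - 32.2222 = 257.7778°C.
In Rankine: 257.7778 × 1.8 + 491.67 = 955.67°R.

955.67°R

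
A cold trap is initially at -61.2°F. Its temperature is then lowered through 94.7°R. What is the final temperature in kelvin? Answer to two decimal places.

Initial temperature in Celsius: (-61.2 - 32) × 5/9 = -51.7778°C.
The 94.7°R change is an interval, so only the factor 5/9 applies: -94.7 × 5/9 = -52.6111°C.
Final Celsius temperature: -51.7778 - 52.6111 = -104.3889°C.
In kelvin: -104.3889 + 273.15 = 168.76 K.

168.76 K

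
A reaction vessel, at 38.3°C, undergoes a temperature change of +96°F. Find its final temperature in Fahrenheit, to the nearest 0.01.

196.94°F

The 96°F change is an interval, so only the factor 5/9 applies: +96 × 5/9 = +53.3333°C.
Final Celsius temperature: 38.3000 + 53.3333 = 91.6333°C.
In Fahrenheit: 91.6333 × 1.8 + 32 = 196.94°F.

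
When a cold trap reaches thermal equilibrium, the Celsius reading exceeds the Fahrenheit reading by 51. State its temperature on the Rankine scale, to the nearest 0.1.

Let x be the Celsius reading; then the Fahrenheit reading is 1.8·x + 32.
(1.8·x + 32) - x = -51  ⇒  (0.8)·x = -83  ⇒  x = -103.7500°C.
In Rankine: -103.7500 × 1.8 + 491.67 = 304.9°R.

304.9°R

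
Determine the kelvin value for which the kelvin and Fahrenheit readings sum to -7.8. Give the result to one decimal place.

Let K be the kelvin reading. The Fahrenheit reading is F = 1.8·K - 459.67.
Require K + F = -7.8: (2.8)·K - 459.67 = -7.8.
K = (-7.8 + 459.67) / (2.8) = 161.4.

161.4 K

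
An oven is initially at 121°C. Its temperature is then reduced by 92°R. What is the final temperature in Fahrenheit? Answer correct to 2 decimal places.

The 92°R change is an interval, so only the factor 5/9 applies: -92 × 5/9 = -51.1111°C.
Final Celsius temperature: 121.0000 - 51.1111 = 69.8889°C.
In Fahrenheit: 69.8889 × 1.8 + 32 = 157.80°F.

157.80°F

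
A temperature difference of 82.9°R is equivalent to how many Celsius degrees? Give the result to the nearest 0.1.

For a temperature interval the offset drops out; only the factor 5/9 applies.
82.9 × 5/9 = 46.1.

46.1°C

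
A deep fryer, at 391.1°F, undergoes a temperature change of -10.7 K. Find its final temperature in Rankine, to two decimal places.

Initial temperature in Celsius: (391.1 - 32) × 5/9 = 199.5000°C.
The 10.7 K change is an interval; Kelvin and Celsius degrees are the same size, so ΔC = -10.7°C.
Final Celsius temperature: 199.5000 - 10.7000 = 188.8000°C.
In Rankine: 188.8000 × 1.8 + 491.67 = 831.51°R.

831.51°R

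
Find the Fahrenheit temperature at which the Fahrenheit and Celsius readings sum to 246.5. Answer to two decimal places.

169.89°F

Let F be the Fahrenheit reading. The Celsius reading is C = 5/9·F - 17.7778.
Require F + C = 246.5: (14/9)·F - 17.7778 = 246.5.
F = (246.5 + 17.7778) / (14/9) = 169.89.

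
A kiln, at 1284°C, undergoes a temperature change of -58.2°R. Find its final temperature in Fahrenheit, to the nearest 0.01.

The 58.2°R change is an interval, so only the factor 5/9 applies: -58.2 × 5/9 = -32.3333°C.
Final Celsius temperature: 1284.0000 - 32.3333 = 1251.6667°C.
In Fahrenheit: 1251.6667 × 1.8 + 32 = 2285.00°F.

2285.00°F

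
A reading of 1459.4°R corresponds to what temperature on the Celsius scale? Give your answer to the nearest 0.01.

537.63°C

In Celsius: (1459.4 - 491.67) × 5/9 = 537.6278°C.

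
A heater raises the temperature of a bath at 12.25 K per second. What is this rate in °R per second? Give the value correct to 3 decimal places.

22.050 °R/second

The quantity depends on a temperature interval, so only the ratio of degree sizes applies; the offset between the scales is irrelevant.
A change of 1 K is a change of 1.8°R, so 12.25 × 1.8 = 22.050.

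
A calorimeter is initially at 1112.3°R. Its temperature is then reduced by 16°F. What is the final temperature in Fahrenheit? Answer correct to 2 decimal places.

Initial temperature in Celsius: (1112.3 - 491.67) × 5/9 = 344.7944°C.
The 16°F change is an interval, so only the factor 5/9 applies: -16 × 5/9 = -8.8889°C.
Final Celsius temperature: 344.7944 - 8.8889 = 335.9056°C.
In Fahrenheit: 335.9056 × 1.8 + 32 = 636.63°F.

636.63°F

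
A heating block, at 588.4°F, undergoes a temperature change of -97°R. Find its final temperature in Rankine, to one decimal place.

Initial temperature in Celsius: (588.4 - 32) × 5/9 = 309.1111°C.
The 97°R change is an interval, so only the factor 5/9 applies: -97 × 5/9 = -53.8889°C.
Final Celsius temperature: 309.1111 - 53.8889 = 255.2222°C.
In Rankine: 255.2222 × 1.8 + 491.67 = 951.1°R.

951.1°R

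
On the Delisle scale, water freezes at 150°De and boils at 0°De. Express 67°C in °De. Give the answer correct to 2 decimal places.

49.50°De

Linearly onto the Delisle scale: 150 + (67.0000 / 100) × (0 - 150) = 49.50°De.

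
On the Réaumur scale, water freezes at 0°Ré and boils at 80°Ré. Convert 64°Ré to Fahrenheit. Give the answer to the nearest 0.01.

Linear interpolation between the fixed points: C = (64 - 0) × 100 / (80 - 0) = 80.0000°C.
Then 80.0000 × 1.8 + 32 = 176.00°F.

176.00°F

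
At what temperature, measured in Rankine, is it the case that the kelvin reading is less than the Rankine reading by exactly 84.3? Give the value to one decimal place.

189.7°R

Let R be the Rankine reading. The kelvin reading is K = 5/9·R.
Require K - R = -84.3: (-4/9)·R = -84.3.
R = (-84.3) / (-4/9) = 189.7.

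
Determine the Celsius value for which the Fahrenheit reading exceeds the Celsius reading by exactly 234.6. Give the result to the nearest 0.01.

Let C be the Celsius reading. The Fahrenheit reading is F = 1.8·C + 32.
Require F - C = 234.6: (0.8)·C + 32 = 234.6.
C = (234.6 - 32) / (0.8) = 253.25.

253.25°C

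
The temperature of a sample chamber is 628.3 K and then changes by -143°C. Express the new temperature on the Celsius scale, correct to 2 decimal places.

212.15°C

Initial temperature in Celsius: 628.3 - 273.15 = 355.1500°C.
Final Celsius temperature: 355.1500 - 143.0000 = 212.1500°C.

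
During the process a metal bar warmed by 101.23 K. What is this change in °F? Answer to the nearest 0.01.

182.21°F

For a temperature interval the offset drops out; only the factor 1.8 applies.
101.23 × 1.8 = 182.21.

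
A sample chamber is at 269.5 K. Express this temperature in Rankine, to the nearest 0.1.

485.1°R

In Celsius: 269.5 - 273.15 = -3.6500°C.
In Rankine: -3.6500 × 1.8 + 491.67 = 485.1°R.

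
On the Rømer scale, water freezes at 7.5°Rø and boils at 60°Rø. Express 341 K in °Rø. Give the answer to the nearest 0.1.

43.1°Rø

First in Celsius: 341 - 273.15 = 67.8500°C.
Linearly onto the Rømer scale: 7.5 + (67.8500 / 100) × (60 - 7.5) = 43.1°Rø.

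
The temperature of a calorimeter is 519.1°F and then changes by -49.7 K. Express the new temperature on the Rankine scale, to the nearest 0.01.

Initial temperature in Celsius: (519.1 - 32) × 5/9 = 270.6111°C.
The 49.7 K change is an interval; Kelvin and Celsius degrees are the same size, so ΔC = -49.7°C.
Final Celsius temperature: 270.6111 - 49.7000 = 220.9111°C.
In Rankine: 220.9111 × 1.8 + 491.67 = 889.31°R.

889.31°R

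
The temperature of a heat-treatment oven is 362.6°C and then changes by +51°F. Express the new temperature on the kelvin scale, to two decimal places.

664.08 K

The 51°F change is an interval, so only the factor 5/9 applies: +51 × 5/9 = +28.3333°C.
Final Celsius temperature: 362.6000 + 28.3333 = 390.9333°C.
In kelvin: 390.9333 + 273.15 = 664.08 K.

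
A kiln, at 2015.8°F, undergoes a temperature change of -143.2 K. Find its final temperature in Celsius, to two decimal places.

958.91°C

Initial temperature in Celsius: (2015.8 - 32) × 5/9 = 1102.1111°C.
The 143.2 K change is an interval; Kelvin and Celsius degrees are the same size, so ΔC = -143.2°C.
Final Celsius temperature: 1102.1111 - 143.2000 = 958.9111°C.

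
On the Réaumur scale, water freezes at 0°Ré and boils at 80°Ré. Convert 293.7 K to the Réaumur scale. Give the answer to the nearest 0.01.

16.44°Ré

First in Celsius: 293.7 - 273.15 = 20.5500°C.
Linearly onto the Réaumur scale: 0 + (20.5500 / 100) × (80 - 0) = 16.44°Ré.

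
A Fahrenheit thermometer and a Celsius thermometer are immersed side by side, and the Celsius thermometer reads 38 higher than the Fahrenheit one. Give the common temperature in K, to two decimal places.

Let x be the Fahrenheit reading; then the Celsius reading is 5/9·x - 17.7778.
(5/9·x - 17.7778) - x = 38  ⇒  (-4/9)·x = 55.7778  ⇒  x = -125.5000°F.
In Celsius: (-125.5 - 32) × 5/9 = -87.5000°C.
In kelvin: -87.5000 + 273.15 = 185.65 K.

185.65 K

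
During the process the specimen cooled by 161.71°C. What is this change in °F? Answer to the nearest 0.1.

An interval of 1°C corresponds to 1.8°F.
161.71 × 1.8 = 291.1.

291.1°F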